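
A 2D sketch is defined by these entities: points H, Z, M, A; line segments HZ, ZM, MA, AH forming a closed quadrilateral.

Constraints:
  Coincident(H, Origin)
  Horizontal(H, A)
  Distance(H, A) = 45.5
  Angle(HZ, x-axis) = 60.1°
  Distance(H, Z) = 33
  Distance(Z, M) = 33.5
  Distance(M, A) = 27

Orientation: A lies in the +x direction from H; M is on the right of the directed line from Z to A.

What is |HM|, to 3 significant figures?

19.5

H is at the origin; HA is horizontal with |HA| = 45.5 and A in +x, so A = (45.5, 0). HZ runs at 60.1° with |HZ| = 33.0, so Z = (16.5, 28.6). M is determined by |ZM| = 33.5 and |MA| = 27.0 together: it lies at the intersection of circle(Z, 33.5) and circle(A, 27.0). With |ZA| = 40.8, the foot of the radical line on ZA is 25.2 from Z and the perpendicular offset is √(33.5² − 25.2²) = 22.1. Taking the right-of-ZA solution: M = (18.9, -4.80).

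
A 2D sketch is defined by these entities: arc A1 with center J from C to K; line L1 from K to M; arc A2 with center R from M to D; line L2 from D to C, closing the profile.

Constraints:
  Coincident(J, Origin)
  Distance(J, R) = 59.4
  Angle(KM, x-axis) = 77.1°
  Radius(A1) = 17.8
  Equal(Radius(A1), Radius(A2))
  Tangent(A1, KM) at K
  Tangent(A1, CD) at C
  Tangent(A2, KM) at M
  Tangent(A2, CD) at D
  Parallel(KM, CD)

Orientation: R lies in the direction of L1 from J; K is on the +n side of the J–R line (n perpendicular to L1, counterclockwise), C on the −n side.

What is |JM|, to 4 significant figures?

62.01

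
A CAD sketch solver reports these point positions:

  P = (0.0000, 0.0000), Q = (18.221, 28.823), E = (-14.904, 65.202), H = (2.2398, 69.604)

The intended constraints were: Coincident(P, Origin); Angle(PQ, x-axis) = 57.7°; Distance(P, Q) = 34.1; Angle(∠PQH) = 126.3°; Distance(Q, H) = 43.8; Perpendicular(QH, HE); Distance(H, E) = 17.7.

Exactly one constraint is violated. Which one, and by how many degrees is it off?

Perpendicular(QH, HE) — off by 7.00°.

P = (0.00, 0.00) ✓; PQ at 57.70° ✓; |PQ| = 34.10 ✓; ∠PQH = 126.3° ✓; |QH| = 43.80 ✓; ∠(QH, HE) = 83.00° ✗; |HE| = 17.70 ✓.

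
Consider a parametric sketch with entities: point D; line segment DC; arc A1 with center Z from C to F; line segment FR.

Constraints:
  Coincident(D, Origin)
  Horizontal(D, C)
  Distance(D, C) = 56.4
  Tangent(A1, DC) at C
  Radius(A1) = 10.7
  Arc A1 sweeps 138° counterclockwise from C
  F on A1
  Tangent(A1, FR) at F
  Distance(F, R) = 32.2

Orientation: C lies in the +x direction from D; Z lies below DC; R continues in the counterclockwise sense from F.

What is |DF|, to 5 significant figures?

52.654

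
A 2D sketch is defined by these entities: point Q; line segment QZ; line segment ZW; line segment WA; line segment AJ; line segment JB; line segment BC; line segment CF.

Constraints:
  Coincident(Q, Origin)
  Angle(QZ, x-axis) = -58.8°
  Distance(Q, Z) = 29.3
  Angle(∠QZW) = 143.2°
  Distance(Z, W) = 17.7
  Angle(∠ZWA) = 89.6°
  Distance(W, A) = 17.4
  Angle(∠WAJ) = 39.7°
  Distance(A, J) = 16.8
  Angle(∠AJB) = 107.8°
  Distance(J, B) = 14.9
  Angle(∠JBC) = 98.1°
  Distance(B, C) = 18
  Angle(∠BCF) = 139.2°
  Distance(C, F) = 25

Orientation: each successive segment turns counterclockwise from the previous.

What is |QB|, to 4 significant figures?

46.26

∠WAJ = 39.7° gives AJ at -151.3° from the x-axis; with |AJ| = 16.8, J = (23.26, -23.58). ∠AJB = 107.8° gives JB at -79.10° from the x-axis; with |JB| = 14.9, B = (26.08, -38.21). Then |QB| = |B − Q| = 46.26.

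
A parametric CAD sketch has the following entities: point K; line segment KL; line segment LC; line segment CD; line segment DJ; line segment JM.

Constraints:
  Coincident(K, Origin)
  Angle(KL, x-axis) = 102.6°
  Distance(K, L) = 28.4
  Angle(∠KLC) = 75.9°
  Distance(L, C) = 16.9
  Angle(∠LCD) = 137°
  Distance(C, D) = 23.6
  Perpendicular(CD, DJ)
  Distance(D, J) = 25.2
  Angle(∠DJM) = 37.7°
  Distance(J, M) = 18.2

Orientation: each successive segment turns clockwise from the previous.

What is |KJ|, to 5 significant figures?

12.241

∠LCD = 137.0° gives CD at -44.500° from the x-axis; with |CD| = 23.6, D = (27.532, 10.732). The perpendicularity gives DJ at right angles to CD, so DJ runs at -134.50°; with |DJ| = 25.2, J = (9.8687, -7.2417). Then |KJ| = |J − K| = 12.241.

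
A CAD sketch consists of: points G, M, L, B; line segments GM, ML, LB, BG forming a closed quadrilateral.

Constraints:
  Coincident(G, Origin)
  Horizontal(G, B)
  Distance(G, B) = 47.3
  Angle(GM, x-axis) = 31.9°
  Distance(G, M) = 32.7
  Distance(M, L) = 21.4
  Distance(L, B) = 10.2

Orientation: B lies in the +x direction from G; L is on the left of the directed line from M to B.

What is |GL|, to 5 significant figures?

49.018

Checks: |ML| = 21.40 ✓; |LB| = 10.20 ✓.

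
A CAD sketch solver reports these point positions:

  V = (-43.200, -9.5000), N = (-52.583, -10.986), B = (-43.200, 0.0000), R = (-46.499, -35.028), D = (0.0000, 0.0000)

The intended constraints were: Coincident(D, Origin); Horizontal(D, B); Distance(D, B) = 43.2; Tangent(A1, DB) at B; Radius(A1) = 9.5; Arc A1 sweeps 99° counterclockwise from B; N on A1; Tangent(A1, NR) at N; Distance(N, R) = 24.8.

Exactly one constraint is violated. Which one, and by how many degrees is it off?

Tangent(A1, NR) at N — off by 5.20°.

D = (0.00, 0.00) ✓; D.y = 0.00, B.y = 0.00 ✓; |DB| = 43.20 ✓; ∠(VB, BD) = 90.00° ✓; |VB| = 9.500 ✓; bearing(V→N) − bearing(V→B) = 99.00° ✓; |VN| = 9.500 ✓; ∠(VN, NR) = 84.80° ✗; |NR| = 24.80 ✓.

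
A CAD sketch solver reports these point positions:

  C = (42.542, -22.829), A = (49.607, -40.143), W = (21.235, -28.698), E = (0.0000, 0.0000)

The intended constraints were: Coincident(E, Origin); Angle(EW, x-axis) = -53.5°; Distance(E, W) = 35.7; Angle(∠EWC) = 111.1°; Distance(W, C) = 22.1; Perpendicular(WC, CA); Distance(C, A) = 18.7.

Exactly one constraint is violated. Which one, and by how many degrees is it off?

Perpendicular(WC, CA) — off by 6.80°.

E = (0.00, 0.00) ✓; EW at -53.50° ✓; |EW| = 35.70 ✓; ∠EWC = 111.1° ✓; |WC| = 22.10 ✓; ∠(WC, CA) = 83.20° ✗; |CA| = 18.70 ✓.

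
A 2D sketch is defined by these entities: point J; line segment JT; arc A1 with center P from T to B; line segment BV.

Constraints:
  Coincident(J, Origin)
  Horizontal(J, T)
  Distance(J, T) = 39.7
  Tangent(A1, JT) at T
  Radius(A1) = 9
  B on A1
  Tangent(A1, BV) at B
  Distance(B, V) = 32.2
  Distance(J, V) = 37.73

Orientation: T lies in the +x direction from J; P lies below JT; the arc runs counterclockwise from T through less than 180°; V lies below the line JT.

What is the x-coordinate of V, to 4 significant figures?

17.10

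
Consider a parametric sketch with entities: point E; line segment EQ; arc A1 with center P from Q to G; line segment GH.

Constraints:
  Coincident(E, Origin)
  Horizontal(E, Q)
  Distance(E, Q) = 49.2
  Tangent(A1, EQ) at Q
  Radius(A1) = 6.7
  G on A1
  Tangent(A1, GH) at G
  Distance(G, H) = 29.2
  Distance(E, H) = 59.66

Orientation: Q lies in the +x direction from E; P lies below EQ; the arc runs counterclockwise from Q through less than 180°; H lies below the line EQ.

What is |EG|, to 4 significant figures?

43.28

Checks: E.y = 0.00, Q.y = 0.00 ✓; |PG| = 6.700 ✓; ∠(PG, GH) = 90.00° ✓; |GH| = 29.20 ✓; |EH| = 59.66 ✓.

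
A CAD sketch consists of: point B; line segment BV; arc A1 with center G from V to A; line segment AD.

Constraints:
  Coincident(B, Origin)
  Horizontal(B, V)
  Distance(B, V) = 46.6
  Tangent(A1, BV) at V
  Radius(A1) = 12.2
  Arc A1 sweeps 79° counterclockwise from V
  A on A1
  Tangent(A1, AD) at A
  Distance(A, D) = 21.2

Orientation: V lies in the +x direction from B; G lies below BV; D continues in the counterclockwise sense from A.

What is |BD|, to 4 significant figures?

43.32

B is at the origin; B and V share the same y with |BV| = 46.6 and V on the +x side, so V = (46.60, 0.000). A1 meets BV tangentially, so GV is at right angles to BV, so G = V + (0, -12.2) = (46.60, -12.20). On A1, V sits at bearing 90° from G; a 79° counterclockwise sweep puts A at bearing 169°, so A = G + 12.2·(cos 169°, sin 169°) = (34.62, -9.872). Since A1 is tangent to AD there, GA ⟂ AD, so AD runs along (−sin 169°, cos 169°); with |AD| = 21.2, D = (30.58, -30.68). Then |BD| = |D − B| = 43.32.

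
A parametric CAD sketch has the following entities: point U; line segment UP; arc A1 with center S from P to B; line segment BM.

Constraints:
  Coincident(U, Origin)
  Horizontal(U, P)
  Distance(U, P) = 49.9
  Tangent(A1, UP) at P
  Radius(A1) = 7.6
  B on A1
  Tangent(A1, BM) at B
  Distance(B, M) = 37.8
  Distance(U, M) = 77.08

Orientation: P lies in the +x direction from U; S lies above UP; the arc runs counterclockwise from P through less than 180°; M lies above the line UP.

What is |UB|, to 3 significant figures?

57.8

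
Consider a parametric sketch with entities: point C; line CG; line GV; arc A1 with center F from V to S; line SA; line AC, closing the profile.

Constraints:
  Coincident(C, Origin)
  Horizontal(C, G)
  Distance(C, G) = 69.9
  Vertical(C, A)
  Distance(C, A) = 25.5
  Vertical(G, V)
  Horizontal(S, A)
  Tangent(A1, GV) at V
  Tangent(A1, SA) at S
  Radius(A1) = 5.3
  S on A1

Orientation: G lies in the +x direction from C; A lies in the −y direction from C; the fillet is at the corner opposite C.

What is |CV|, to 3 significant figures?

72.8

C is at the origin; C and G share the same y with |CG| = 69.9 and G on the +x side, so G = (69.9, 0.00). CA is vertical with |CA| = 25.5 and A on the −y side, so A = (0.00, -25.5). The virtual corner opposite C is at (69.9, -25.5). The tangent condition forces FV to be normal to GV and tangency of A1 to SA means the radius FS is perpendicular to SA, with radius 5.3, so the center F sits 5.3 in from both sides at F = (64.6, -20.2). That places the tangent points at V = (69.9, -20.2) on GV and S = (64.6, -25.5) on SA. Then |CV| = |V − C| = 72.8.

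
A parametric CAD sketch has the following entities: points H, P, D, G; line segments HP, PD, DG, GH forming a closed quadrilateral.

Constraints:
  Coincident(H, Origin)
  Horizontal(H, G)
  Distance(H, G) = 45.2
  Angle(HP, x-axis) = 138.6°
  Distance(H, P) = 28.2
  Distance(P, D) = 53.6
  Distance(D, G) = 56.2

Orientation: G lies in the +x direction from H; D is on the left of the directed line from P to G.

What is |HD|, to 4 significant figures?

55.38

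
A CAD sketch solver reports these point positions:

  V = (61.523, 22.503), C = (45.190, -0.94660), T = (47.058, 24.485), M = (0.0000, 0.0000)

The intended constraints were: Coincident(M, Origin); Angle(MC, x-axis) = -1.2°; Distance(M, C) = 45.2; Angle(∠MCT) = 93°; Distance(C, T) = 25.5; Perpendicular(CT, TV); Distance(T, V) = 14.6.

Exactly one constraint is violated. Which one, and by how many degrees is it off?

Perpendicular(CT, TV) — off by 3.60°.

M = (0.00, 0.00) ✓; MC at -1.200° ✓; |MC| = 45.20 ✓; ∠MCT = 93.00° ✓; |CT| = 25.50 ✓; ∠(CT, TV) = 93.60° ✗; |TV| = 14.60 ✓.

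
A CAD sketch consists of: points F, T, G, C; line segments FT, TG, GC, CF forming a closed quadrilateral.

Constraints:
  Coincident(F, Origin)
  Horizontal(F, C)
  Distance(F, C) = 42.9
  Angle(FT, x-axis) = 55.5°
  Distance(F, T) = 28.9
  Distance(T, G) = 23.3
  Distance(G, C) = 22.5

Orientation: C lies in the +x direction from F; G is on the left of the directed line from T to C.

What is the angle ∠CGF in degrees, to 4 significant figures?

69.06°

Checks: |TG| = 23.30 ✓; |GC| = 22.50 ✓.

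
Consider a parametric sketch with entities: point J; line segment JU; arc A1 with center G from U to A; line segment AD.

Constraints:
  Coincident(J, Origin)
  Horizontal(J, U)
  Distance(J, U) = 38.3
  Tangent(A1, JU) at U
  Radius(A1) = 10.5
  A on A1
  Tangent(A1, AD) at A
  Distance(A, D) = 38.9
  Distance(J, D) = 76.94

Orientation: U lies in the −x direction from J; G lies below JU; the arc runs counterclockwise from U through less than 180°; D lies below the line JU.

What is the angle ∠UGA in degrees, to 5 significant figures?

62.261°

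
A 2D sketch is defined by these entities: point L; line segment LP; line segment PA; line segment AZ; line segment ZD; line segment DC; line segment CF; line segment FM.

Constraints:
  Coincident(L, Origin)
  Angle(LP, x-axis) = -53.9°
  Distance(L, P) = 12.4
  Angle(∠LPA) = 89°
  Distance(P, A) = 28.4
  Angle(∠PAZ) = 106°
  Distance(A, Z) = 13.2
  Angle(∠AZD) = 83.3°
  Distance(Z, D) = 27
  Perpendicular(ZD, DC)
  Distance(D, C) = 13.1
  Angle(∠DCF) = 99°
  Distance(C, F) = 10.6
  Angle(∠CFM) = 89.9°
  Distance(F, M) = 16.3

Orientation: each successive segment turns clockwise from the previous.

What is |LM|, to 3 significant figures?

18.6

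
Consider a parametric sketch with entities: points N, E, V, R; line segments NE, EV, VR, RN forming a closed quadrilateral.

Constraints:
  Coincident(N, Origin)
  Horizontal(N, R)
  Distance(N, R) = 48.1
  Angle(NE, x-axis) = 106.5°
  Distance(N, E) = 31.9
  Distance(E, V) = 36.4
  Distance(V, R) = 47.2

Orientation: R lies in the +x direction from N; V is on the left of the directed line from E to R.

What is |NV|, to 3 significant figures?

48.8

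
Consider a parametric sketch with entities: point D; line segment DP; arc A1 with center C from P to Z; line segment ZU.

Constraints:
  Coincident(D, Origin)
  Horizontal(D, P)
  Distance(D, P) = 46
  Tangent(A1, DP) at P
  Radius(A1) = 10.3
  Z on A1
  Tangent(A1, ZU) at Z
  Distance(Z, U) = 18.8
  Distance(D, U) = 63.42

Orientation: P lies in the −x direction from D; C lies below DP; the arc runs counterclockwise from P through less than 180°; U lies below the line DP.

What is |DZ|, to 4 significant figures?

57.23

D is at the origin; D and P share the same y with |DP| = 46.0 and P on the −x side, so P = (-46.00, 0.000). Since A1 is tangent to DP there, CP ⟂ DP, so C = P + (0, -10.3) = (-46.00, -10.30). Since CZ ⟂ ZU (tangency), |CU| = √(10.3² + 18.8²) = 21.44 regardless of where Z sits on A1. So U lies on both circle(D, 63.42) and circle(C, 21.44); the below-DP intersection is U = (-56.37, -29.06). Z is the foot of the tangent from U: Z = (-56.30, -10.26).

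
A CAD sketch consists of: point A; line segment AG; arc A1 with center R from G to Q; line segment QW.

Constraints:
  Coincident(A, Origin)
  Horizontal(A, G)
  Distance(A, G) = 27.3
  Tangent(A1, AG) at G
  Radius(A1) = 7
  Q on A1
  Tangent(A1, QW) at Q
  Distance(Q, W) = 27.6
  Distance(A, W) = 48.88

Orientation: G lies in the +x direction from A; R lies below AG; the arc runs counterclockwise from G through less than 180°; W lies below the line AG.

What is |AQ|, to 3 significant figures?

23.6

A is at the origin; A and G share the same y with |AG| = 27.3 and G on the +x side, so G = (27.3, 0.00). Tangency of A1 to AG means the radius RG is perpendicular to AG, so R = G + (0, -7) = (27.3, -7.00). Since RQ ⟂ QW (tangency), |RW| = √(7.0² + 27.6²) = 28.5 regardless of where Q sits on A1. So W lies on both circle(A, 48.88) and circle(R, 28.5); the below-AG intersection is W = (34.6, -34.5). Q is the foot of the tangent from W: Q = (21.2, -10.4).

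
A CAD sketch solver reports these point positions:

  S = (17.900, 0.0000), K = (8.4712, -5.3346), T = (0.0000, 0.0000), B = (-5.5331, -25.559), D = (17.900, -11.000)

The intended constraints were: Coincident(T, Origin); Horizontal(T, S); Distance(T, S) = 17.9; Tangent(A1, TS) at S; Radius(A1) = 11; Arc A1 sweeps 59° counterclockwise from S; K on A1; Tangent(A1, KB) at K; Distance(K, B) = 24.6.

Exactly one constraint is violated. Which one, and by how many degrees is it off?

Tangent(A1, KB) at K — off by 3.70°.

T = (0.00, 0.00) ✓; T.y = 0.00, S.y = 0.00 ✓; |TS| = 17.90 ✓; ∠(DS, ST) = 90.00° ✓; |DS| = 11.00 ✓; bearing(D→K) − bearing(D→S) = 59.00° ✓; |DK| = 11.00 ✓; ∠(DK, KB) = 93.70° ✗; |KB| = 24.60 ✓.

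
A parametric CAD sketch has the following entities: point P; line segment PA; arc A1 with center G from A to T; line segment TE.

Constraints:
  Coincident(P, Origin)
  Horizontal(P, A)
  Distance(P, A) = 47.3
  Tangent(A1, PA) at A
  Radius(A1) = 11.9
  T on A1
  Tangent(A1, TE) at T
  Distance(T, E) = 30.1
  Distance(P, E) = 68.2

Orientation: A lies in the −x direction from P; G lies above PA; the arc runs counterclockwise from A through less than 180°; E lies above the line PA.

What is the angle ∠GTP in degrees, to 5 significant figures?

123.92°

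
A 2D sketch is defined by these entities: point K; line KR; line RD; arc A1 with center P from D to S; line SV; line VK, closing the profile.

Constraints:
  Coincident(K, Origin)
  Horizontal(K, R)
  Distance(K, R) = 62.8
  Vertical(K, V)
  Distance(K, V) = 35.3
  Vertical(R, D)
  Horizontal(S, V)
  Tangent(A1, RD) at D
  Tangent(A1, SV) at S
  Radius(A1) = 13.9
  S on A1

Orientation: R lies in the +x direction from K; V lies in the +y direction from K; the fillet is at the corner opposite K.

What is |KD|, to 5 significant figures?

66.346

K is at the origin; K and R share the same y with |KR| = 62.8 and R on the +x side, so R = (62.800, 0.0000). KV is vertical with |KV| = 35.3 and V on the +y side, so V = (0.0000, 35.300). The virtual corner opposite K is at (62.800, 35.300). Tangency of A1 to RD means the radius PD is perpendicular to RD and the tangent condition forces PS to be normal to SV, with radius 13.9, so the center P sits 13.9 in from both sides at P = (48.900, 21.400). That places the tangent points at D = (62.800, 21.400) on RD and S = (48.900, 35.300) on SV. Then |KD| = |D − K| = 66.346.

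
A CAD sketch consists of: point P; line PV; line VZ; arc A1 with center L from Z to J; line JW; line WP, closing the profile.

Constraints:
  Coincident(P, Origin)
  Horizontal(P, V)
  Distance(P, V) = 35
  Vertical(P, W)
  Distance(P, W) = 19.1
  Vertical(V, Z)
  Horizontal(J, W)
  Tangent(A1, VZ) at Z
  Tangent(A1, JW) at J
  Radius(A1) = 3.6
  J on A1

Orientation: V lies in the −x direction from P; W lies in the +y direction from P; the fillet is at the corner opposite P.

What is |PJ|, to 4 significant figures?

36.75

P is at the origin; PV is horizontal with |PV| = 35.0 and V on the −x side, so V = (-35.00, 0.000). PW is vertical with |PW| = 19.1 and W on the +y side, so W = (0.000, 19.10). The virtual corner opposite P is at (-35.00, 19.10). A1 meets VZ tangentially, so LZ is at right angles to VZ and tangency of A1 to JW means the radius LJ is perpendicular to JW, with radius 3.6, so the center L sits 3.6 in from both sides at L = (-31.40, 15.50). That places the tangent points at Z = (-35.00, 15.50) on VZ and J = (-31.40, 19.10) on JW. Then |PJ| = |J − P| = 36.75.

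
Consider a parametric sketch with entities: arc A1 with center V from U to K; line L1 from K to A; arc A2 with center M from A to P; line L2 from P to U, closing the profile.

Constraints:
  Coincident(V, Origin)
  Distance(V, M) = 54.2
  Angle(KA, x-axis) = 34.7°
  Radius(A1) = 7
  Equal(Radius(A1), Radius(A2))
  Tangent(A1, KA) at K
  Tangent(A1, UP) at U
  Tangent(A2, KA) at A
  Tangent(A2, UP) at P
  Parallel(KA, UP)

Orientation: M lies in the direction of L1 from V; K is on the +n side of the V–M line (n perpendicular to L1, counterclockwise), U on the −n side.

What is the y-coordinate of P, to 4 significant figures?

25.10

Tangency of A1 to both parallel lines with radius 7.0 puts K and U at V ± 7.0·n: K = (-3.985, 5.755), U = (3.985, -5.755). Equal radii place A and P the same way about M: A = M + 7.0·n = (40.58, 36.61), P = M − 7.0·n = (48.55, 25.10). So P.y = 25.10.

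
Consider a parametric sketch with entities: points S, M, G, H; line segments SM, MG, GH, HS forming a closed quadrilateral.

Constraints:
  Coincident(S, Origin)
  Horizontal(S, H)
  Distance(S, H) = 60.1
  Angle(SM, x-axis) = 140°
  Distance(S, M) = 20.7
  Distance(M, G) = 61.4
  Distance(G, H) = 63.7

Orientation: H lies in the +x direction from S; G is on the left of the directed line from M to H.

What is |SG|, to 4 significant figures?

62.49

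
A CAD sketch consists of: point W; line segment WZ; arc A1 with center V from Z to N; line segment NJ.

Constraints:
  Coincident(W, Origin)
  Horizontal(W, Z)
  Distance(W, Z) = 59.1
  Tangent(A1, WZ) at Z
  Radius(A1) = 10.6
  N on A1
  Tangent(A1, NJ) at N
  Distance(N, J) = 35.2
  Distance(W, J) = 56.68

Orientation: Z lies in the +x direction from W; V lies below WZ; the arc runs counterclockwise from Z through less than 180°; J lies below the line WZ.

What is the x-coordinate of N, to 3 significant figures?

48.9

W is at the origin; W and Z share the same y with |WZ| = 59.1 and Z on the +x side, so Z = (59.1, 0.00). Since A1 is tangent to WZ there, VZ ⟂ WZ, so V = Z + (0, -10.6) = (59.1, -10.6). Since VN ⟂ NJ (tangency), |VJ| = √(10.6² + 35.2²) = 36.8 regardless of where N sits on A1. So J lies on both circle(W, 56.68) and circle(V, 36.8); the below-WZ intersection is J = (38.8, -41.3). N is the foot of the tangent from J: N = (48.9, -7.56).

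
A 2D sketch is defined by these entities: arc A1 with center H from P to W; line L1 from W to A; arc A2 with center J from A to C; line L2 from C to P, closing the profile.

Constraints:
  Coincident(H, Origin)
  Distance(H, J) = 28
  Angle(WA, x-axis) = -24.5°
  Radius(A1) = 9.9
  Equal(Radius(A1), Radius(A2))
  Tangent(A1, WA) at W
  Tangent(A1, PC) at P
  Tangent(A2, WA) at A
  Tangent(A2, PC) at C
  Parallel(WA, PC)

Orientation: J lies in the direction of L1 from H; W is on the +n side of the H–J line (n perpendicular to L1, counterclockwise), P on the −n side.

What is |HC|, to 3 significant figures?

29.7

The slot axis is L1's direction at -24.5°, so u = (cos -24.5°, sin -24.5°) = (0.910, -0.415) and n = (−sin -24.5°, cos -24.5°) = (0.415, 0.910). H is at the origin and J lies 28.0 along u from H, so J = 28.0·u = (25.5, -11.6). Tangency of A1 to both parallel lines with radius 9.9 puts W and P at H ± 9.9·n: W = (4.11, 9.01), P = (-4.11, -9.01). Equal radii place A and C the same way about J: A = J + 9.9·n = (29.6, -2.60), C = J − 9.9·n = (21.4, -20.6). Then |HC| = |C − H| = 29.7.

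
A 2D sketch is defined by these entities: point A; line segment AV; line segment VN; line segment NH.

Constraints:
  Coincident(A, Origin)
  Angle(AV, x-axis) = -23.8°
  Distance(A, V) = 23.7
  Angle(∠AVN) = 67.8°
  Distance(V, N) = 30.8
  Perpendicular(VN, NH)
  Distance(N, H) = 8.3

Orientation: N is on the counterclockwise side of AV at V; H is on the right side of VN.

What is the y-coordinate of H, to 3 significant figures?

21.0

∠AVN = 67.8°, so VN runs at -23.8° + (180° − 67.8°) = 88.4° from the x-axis; with |VN| = 30.8, N = V + 30.8·(cos 88.4°, sin 88.4°) = (22.5, 21.2). VN ⟂ NH; with |NH| = 8.3 on the right of VN, H = N + 8.3·(1.00, -0.0279) = (30.8, 21.0). So H.y = 21.0.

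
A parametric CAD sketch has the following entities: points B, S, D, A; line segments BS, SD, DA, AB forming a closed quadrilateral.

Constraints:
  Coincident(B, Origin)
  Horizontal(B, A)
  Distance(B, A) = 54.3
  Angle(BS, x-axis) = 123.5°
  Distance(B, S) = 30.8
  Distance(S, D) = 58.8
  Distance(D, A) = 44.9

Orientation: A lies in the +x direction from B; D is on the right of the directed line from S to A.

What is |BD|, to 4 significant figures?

28.00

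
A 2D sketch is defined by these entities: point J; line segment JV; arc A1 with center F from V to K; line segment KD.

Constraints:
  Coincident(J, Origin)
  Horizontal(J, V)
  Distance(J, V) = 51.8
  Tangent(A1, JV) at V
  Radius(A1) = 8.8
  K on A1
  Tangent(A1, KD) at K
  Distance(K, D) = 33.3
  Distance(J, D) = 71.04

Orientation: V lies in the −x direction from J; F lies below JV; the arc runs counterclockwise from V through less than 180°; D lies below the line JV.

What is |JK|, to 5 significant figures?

61.333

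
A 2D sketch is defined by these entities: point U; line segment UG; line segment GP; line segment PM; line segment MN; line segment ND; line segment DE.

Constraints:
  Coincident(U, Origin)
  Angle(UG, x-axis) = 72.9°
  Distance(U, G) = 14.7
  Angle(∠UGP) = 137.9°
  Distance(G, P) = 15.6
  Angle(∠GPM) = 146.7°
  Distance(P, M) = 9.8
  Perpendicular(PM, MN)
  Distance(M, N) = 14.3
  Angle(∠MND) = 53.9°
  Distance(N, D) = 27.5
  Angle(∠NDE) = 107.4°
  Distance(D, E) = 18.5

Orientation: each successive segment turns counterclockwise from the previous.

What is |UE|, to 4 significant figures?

43.44

∠MND = 53.9° gives ND at 4.400° from the x-axis; with |ND| = 27.5, D = (9.296, 23.28). ∠NDE = 107.4° gives DE at 77.00° from the x-axis; with |DE| = 18.5, E = (13.46, 41.31). Then |UE| = |E − U| = 43.44.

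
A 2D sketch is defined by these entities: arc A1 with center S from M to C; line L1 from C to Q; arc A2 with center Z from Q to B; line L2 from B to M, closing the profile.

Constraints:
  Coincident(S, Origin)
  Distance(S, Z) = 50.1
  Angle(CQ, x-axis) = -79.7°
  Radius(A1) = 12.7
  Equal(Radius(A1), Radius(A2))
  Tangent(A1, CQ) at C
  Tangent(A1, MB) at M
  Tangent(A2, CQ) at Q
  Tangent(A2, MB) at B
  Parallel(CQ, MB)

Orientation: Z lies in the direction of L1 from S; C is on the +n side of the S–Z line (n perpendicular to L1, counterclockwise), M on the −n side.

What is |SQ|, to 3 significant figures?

51.7

Tangency of A1 to both parallel lines with radius 12.7 puts C and M at S ± 12.7·n: C = (12.5, 2.27), M = (-12.5, -2.27). Equal radii place Q and B the same way about Z: Q = Z + 12.7·n = (21.5, -47.0), B = Z − 12.7·n = (-3.54, -51.6). Then |SQ| = |Q − S| = 51.7.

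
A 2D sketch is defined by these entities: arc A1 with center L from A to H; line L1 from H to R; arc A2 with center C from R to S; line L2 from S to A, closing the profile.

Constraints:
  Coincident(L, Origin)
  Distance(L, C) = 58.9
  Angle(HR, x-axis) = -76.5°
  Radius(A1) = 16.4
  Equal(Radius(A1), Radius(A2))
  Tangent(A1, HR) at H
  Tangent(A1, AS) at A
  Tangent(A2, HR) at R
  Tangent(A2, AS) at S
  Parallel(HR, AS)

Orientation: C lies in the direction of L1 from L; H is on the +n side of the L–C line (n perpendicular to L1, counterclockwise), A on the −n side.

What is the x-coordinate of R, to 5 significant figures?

29.697

Tangency of A1 to both parallel lines with radius 16.4 puts H and A at L ± 16.4·n: H = (15.947, 3.8285), A = (-15.947, -3.8285). Equal radii place R and S the same way about C: R = C + 16.4·n = (29.697, -53.444), S = C − 16.4·n = (-2.1969, -61.101). So R.x = 29.697.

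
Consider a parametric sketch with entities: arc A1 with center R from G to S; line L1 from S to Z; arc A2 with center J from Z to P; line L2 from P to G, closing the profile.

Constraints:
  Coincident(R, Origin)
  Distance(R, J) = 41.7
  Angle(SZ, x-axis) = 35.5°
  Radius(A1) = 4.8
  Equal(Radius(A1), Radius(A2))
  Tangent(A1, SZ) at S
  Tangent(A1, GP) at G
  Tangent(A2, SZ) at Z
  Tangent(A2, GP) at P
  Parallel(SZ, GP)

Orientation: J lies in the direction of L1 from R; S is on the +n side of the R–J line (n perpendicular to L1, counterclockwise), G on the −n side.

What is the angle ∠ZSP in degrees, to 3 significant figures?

13.0°

The slot axis is L1's direction at 35.5°, so u = (cos 35.5°, sin 35.5°) = (0.814, 0.581) and n = (−sin 35.5°, cos 35.5°) = (-0.581, 0.814). R is at the origin and J lies 41.7 along u from R, so J = 41.7·u = (33.9, 24.2). Tangency of A1 to both parallel lines with radius 4.8 puts S and G at R ± 4.8·n: S = (-2.79, 3.91), G = (2.79, -3.91). Equal radii place Z and P the same way about J: Z = J + 4.8·n = (31.2, 28.1), P = J − 4.8·n = (36.7, 20.3). Then cos ∠ZSP = SZ·SP / (|SZ||SP|), giving 13.0°.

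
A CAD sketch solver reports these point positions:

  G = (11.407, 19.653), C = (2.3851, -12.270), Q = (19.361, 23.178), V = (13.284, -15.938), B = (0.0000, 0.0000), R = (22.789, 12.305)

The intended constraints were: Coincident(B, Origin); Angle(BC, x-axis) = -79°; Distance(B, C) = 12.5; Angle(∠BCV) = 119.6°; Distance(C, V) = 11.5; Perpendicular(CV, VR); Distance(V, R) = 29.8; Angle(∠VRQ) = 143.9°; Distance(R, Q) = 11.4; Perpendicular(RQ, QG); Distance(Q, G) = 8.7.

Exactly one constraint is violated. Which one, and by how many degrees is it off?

Perpendicular(RQ, QG) — off by 6.40°.

B = (0.00, 0.00) ✓; BC at -79.00° ✓; |BC| = 12.50 ✓; ∠BCV = 119.6° ✓; |CV| = 11.50 ✓; ∠(CV, VR) = 90.00° ✓; |VR| = 29.80 ✓; ∠VRQ = 143.9° ✓; |RQ| = 11.40 ✓; ∠(RQ, QG) = 96.40° ✗; |QG| = 8.700 ✓.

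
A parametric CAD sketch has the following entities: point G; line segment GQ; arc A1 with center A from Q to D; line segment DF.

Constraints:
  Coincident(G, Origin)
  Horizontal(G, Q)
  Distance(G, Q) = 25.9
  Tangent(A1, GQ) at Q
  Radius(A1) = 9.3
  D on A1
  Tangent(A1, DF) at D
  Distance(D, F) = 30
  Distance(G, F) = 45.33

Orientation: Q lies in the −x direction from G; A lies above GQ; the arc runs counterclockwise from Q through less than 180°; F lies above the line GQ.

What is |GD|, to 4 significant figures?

19.75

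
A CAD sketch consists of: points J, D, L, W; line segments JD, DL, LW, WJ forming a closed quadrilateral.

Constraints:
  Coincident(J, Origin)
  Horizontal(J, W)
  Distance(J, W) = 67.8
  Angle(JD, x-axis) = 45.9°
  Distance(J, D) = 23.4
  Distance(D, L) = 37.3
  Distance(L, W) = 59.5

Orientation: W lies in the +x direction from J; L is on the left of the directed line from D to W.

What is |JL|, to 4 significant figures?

60.22

Checks: |DL| = 37.30 ✓; |LW| = 59.50 ✓.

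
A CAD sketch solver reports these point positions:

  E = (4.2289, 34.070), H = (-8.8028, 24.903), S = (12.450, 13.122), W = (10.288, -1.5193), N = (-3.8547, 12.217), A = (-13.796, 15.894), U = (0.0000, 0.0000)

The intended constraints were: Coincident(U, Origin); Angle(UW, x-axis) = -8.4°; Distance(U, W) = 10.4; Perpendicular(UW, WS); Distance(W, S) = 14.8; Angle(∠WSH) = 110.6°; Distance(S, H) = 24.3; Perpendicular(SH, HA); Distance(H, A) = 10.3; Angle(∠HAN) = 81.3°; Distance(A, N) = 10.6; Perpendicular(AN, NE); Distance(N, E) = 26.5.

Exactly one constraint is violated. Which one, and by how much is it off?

Distance(N, E) = 26.5 — off by 3.20.

U = (0.00, 0.00) ✓; UW at -8.401° ✓; |UW| = 10.40 ✓; ∠(UW, WS) = 90.00° ✓; |WS| = 14.80 ✓; ∠WSH = 110.6° ✓; |SH| = 24.30 ✓; ∠(SH, HA) = 90.00° ✓; |HA| = 10.30 ✓; ∠HAN = 81.30° ✓; |AN| = 10.60 ✓; ∠(AN, NE) = 90.00° ✓; |NE| = 23.30 ✗.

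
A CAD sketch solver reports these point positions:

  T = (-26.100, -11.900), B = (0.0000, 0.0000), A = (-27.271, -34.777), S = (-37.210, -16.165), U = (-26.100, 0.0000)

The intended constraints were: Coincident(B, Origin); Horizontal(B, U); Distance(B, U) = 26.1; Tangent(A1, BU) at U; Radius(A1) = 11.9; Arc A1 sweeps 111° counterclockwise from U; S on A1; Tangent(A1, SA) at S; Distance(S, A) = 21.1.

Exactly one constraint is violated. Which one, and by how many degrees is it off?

Tangent(A1, SA) at S — off by 7.10°.

B = (0.00, 0.00) ✓; B.y = 0.00, U.y = 0.00 ✓; |BU| = 26.10 ✓; ∠(TU, UB) = 90.00° ✓; |TU| = 11.90 ✓; bearing(T→S) − bearing(T→U) = 111.0° ✓; |TS| = 11.90 ✓; ∠(TS, SA) = 82.90° ✗; |SA| = 21.10 ✓.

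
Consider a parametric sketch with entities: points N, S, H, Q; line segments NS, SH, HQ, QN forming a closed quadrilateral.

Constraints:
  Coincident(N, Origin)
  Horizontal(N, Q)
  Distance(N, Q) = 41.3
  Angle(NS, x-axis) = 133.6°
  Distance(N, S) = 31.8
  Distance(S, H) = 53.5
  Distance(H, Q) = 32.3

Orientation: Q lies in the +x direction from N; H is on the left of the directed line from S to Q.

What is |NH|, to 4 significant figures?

43.60

Checks: N.y = 0.00, Q.y = 0.00 ✓; |SH| = 53.50 ✓; |HQ| = 32.30 ✓.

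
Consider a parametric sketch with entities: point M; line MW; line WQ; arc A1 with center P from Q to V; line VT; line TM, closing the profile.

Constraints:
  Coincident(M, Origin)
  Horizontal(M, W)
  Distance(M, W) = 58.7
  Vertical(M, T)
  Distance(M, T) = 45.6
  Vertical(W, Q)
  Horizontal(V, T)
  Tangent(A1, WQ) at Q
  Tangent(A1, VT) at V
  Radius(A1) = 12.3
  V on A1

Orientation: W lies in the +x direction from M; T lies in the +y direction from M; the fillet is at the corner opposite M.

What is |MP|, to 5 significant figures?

57.113

M is at the origin; MW is horizontal with |MW| = 58.7 and W on the +x side, so W = (58.700, 0.0000). MT is vertical with |MT| = 45.6 and T on the +y side, so T = (0.0000, 45.600). The virtual corner opposite M is at (58.700, 45.600). Since A1 is tangent to WQ there, PQ ⟂ WQ and the tangent condition forces PV to be normal to VT, with radius 12.3, so the center P sits 12.3 in from both sides at P = (46.400, 33.300). Then |MP| = |P − M| = 57.113.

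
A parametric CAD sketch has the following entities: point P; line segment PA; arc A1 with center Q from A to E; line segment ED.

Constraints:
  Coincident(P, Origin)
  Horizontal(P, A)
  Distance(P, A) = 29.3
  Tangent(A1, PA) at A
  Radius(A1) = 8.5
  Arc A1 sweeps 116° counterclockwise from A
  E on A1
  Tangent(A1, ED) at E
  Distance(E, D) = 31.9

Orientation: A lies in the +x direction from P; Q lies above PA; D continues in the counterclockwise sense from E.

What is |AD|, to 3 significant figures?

41.4

P is at the origin; PA is horizontal with |PA| = 29.3 and A on the +x side, so A = (29.3, 0.00). Tangency of A1 to PA means the radius QA is perpendicular to PA, so Q = A + (0, 8.5) = (29.3, 8.50). On A1, A sits at bearing -90° from Q; a 116° counterclockwise sweep puts E at bearing 26°, so E = Q + 8.5·(cos 26°, sin 26°) = (36.9, 12.2). The tangent condition forces QE to be normal to ED, so ED runs along (−sin 26°, cos 26°); with |ED| = 31.9, D = (23.0, 40.9). Then |AD| = |D − A| = 41.4.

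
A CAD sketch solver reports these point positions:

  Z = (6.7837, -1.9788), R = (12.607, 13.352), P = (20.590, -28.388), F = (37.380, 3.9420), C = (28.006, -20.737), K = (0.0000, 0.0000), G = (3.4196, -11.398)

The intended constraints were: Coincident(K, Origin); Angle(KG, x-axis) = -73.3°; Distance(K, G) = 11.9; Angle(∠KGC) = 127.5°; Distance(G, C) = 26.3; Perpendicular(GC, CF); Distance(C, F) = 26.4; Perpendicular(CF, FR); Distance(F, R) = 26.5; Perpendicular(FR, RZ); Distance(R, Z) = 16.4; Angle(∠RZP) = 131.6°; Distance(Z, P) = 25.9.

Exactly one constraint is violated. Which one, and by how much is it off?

Distance(Z, P) = 25.9 — off by 3.90.

K = (0.00, 0.00) ✓; KG at -73.30° ✓; |KG| = 11.90 ✓; ∠KGC = 127.5° ✓; |GC| = 26.30 ✓; ∠(GC, CF) = 90.00° ✓; |CF| = 26.40 ✓; ∠(CF, FR) = 90.00° ✓; |FR| = 26.50 ✓; ∠(FR, RZ) = 90.00° ✓; |RZ| = 16.40 ✓; ∠RZP = 131.6° ✓; |ZP| = 29.80 ✗.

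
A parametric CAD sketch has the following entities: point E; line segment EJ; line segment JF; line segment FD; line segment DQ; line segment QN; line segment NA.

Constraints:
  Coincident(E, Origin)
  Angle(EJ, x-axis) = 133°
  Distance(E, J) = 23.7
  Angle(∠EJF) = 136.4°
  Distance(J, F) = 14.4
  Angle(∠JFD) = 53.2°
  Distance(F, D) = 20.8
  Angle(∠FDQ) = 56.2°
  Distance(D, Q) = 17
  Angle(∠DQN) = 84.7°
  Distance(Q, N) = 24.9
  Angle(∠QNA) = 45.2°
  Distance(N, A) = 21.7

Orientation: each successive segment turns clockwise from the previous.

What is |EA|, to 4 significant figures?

26.71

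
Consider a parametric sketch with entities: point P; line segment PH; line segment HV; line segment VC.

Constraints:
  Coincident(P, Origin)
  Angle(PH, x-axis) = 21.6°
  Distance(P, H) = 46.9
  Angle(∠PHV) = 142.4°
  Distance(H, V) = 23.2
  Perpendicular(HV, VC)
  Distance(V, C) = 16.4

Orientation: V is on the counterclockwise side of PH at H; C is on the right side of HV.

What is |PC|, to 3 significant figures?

75.3

∠PHV = 142.4°, so HV runs at 21.6° + (180° − 142.4°) = 59.2° from the x-axis; with |HV| = 23.2, V = H + 23.2·(cos 59.2°, sin 59.2°) = (55.5, 37.2). The perpendicularity gives VC at right angles to HV; with |VC| = 16.4 on the right of HV, C = V + 16.4·(0.859, -0.512) = (69.6, 28.8). Then |PC| = |C − P| = 75.3.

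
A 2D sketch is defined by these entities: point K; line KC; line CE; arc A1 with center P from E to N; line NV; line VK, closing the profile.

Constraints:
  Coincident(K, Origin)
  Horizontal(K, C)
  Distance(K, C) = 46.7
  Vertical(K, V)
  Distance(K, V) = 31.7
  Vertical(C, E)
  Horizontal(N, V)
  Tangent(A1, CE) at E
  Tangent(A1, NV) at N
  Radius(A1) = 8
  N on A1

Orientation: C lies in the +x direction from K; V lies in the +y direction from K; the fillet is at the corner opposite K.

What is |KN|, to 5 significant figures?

50.026

K is at the origin; K and C share the same y with |KC| = 46.7 and C on the +x side, so C = (46.700, 0.0000). K and V share the same x with |KV| = 31.7 and V on the +y side, so V = (0.0000, 31.700). The virtual corner opposite K is at (46.700, 31.700). Since A1 is tangent to CE there, PE ⟂ CE and since A1 is tangent to NV there, PN ⟂ NV, with radius 8.0, so the center P sits 8.0 in from both sides at P = (38.700, 23.700). That places the tangent points at E = (46.700, 23.700) on CE and N = (38.700, 31.700) on NV. Then |KN| = |N − K| = 50.026.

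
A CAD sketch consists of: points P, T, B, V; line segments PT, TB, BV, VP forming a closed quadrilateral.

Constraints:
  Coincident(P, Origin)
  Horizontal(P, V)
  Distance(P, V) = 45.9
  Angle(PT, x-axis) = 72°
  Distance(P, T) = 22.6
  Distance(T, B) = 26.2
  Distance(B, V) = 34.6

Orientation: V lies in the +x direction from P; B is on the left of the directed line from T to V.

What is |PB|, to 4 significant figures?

44.27

Checks: |TB| = 26.20 ✓; |BV| = 34.60 ✓.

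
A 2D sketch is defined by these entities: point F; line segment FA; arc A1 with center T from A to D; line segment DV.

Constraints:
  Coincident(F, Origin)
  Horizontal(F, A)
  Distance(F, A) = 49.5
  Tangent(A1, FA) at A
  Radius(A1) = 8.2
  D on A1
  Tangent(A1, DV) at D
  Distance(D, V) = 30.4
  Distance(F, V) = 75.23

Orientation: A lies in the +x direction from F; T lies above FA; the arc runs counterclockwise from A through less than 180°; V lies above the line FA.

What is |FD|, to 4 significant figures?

57.56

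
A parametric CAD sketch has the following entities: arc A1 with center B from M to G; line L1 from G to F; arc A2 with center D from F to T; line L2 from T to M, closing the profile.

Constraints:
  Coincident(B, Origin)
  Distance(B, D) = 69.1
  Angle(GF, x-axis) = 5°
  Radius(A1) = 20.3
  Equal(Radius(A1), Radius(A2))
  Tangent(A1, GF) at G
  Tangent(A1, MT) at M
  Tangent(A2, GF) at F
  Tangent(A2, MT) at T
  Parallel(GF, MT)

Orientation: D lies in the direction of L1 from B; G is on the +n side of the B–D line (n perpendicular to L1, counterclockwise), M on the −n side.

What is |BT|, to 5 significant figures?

72.020

Tangency of A1 to both parallel lines with radius 20.3 puts G and M at B ± 20.3·n: G = (-1.7693, 20.223), M = (1.7693, -20.223). Equal radii place F and T the same way about D: F = D + 20.3·n = (67.068, 26.245), T = D − 20.3·n = (70.606, -14.200). Then |BT| = |T − B| = 72.020.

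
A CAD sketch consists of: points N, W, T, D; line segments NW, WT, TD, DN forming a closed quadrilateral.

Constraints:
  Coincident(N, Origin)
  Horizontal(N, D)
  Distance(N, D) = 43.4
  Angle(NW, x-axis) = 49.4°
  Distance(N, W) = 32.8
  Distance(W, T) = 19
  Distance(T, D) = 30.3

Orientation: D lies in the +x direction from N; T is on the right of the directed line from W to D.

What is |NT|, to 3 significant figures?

15.8

N is at the origin; N and D share the same y with |ND| = 43.4 and D in +x, so D = (43.4, 0). NW runs at 49.4° with |NW| = 32.8, so W = (21.3, 24.9). T is determined by |WT| = 19.0 and |TD| = 30.3 together: it lies at the intersection of circle(W, 19.0) and circle(D, 30.3). With |WD| = 33.3, the foot of the radical line on WD is 8.26 from W and the perpendicular offset is √(19.0² − 8.26²) = 17.1. Taking the right-of-WD solution: T = (14.0, 7.38).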